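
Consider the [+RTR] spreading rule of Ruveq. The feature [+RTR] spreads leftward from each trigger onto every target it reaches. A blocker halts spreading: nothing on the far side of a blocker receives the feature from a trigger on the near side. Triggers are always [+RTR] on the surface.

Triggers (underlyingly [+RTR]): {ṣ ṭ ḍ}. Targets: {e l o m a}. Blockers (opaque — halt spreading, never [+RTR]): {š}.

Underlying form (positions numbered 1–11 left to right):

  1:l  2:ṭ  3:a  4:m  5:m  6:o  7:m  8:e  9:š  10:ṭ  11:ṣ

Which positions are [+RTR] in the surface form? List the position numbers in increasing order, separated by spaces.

From /ṭ/ at 2 leftward: 1 /l/ → [+RTR]; word edge.
From /ṭ/ at 10 leftward: 9 /š/ blocks.
From /ṣ/ at 11 leftward: 10 /ṭ/ is itself a trigger — this domain ends here.
Targets with no active source: positions 3 4 5 6 7 8 stay [-emphatic].

1 2 10 11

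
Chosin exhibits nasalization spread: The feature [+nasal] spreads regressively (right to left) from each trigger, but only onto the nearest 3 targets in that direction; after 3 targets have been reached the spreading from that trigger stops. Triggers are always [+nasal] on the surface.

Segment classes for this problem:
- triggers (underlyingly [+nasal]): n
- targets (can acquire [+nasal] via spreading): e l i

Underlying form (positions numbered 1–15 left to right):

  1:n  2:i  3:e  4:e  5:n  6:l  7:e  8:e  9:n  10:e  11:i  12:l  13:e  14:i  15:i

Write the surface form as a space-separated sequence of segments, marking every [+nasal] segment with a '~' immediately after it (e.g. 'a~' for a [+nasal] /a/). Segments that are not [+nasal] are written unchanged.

From /n/ at 1 leftward: word edge.
From /n/ at 5 leftward: 4 /e/ → [+nasal]; 3 /e/ → [+nasal]; 2 /i/ → [+nasal]; bound reached.
From /n/ at 9 leftward: 8 /e/ → [+nasal]; 7 /e/ → [+nasal]; 6 /l/ → [+nasal]; bound reached.
Targets with no active source: positions 10 11 12 13 14 15 stay [-nasal].
[+nasal] positions on the surface: 1 2 3 4 5 6 7 8 9.

n~ i~ e~ e~ n~ l~ e~ e~ n~ e i l e i i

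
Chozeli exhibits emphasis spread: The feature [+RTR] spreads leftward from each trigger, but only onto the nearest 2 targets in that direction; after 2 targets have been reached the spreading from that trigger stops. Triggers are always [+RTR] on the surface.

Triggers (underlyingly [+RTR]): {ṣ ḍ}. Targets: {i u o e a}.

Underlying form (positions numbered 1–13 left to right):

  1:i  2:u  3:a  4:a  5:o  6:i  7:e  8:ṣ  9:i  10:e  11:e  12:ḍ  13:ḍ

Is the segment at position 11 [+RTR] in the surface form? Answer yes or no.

yes

From /ṣ/ at 8 leftward: 7 /e/ → [+RTR]; 6 /i/ → [+RTR]; bound reached.
From /ḍ/ at 12 leftward: 11 /e/ → [+RTR]; 10 /e/ → [+RTR]; bound reached.
From /ḍ/ at 13 leftward: 12 /ḍ/ is itself a trigger — this domain ends here.
Targets with no active source: positions 1 2 3 4 5 9 stay [-emphatic].
[+RTR] positions on the surface: 6 7 8 10 11 12 13.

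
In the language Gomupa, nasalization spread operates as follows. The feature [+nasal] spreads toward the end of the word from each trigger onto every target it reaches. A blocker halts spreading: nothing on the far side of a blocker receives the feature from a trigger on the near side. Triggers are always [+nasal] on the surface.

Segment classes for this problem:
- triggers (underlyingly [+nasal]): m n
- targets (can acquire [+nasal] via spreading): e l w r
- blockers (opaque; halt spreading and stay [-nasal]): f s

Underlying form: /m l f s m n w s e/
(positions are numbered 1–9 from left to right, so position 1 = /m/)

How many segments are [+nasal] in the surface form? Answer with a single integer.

5

From /m/ at 1 rightward: 2 /l/ → [+nasal]; 3 /f/ blocks.
From /m/ at 5 rightward: 6 /n/ is itself a trigger — this domain ends here.
From /n/ at 6 rightward: 7 /w/ → [+nasal]; 8 /s/ blocks.
Target with no active source: position 9 stays [-nasal].
[+nasal] positions on the surface: 1 2 5 6 7.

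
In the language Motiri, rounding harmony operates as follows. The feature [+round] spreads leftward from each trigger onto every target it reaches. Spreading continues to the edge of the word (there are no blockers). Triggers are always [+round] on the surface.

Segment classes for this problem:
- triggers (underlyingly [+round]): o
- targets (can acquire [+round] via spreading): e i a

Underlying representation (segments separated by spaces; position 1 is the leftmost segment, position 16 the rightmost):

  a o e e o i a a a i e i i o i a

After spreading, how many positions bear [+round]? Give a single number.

14

From /o/ at 2 leftward: 1 /a/ → [+round]; word edge.
From /o/ at 5 leftward: 4 /e/ → [+round]; 3 /e/ → [+round]; 2 /o/ is itself a trigger — this domain ends here.
From /o/ at 14 leftward: 13 /i/ → [+round]; 12 /i/ → [+round]; 11 /e/ → [+round]; 10 /i/ → [+round]; 9 /a/ → [+round]; 8 /a/ → [+round]; 7 /a/ → [+round]; 6 /i/ → [+round]; 5 /o/ is itself a trigger — this domain ends here.
Targets with no active source: positions 15 16 stay [-round].
[+round] positions on the surface: 1 2 3 4 5 6 7 8 9 10 11 12 13 14.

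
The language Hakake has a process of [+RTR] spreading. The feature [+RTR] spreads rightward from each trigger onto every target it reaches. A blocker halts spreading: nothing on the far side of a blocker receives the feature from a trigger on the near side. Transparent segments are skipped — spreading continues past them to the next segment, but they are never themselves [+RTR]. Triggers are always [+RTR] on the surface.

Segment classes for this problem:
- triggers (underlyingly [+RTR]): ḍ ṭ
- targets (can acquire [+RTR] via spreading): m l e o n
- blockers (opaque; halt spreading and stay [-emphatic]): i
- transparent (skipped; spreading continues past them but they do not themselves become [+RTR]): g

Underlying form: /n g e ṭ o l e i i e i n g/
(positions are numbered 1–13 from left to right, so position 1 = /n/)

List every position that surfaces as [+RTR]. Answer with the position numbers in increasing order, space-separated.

From /ṭ/ at 4 rightward: 5 /o/ → [+RTR]; 6 /l/ → [+RTR]; 7 /e/ → [+RTR]; 8 /i/ blocks.
Targets with no active source: positions 1 3 10 12 stay [-emphatic].

4 5 6 7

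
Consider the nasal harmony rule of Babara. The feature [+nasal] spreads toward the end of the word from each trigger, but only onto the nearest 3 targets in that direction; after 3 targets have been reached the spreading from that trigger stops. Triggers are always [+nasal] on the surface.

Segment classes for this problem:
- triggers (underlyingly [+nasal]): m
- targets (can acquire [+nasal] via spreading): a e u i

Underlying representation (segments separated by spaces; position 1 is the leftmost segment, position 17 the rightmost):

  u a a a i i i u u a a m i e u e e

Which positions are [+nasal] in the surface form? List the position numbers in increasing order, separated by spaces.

From /m/ at 12 rightward: 13 /i/ → [+nasal]; 14 /e/ → [+nasal]; 15 /u/ → [+nasal]; bound reached.
Targets with no active source: positions 1 2 3 4 5 6 7 8 9 10 11 16 17 stay [-nasal].

12 13 14 15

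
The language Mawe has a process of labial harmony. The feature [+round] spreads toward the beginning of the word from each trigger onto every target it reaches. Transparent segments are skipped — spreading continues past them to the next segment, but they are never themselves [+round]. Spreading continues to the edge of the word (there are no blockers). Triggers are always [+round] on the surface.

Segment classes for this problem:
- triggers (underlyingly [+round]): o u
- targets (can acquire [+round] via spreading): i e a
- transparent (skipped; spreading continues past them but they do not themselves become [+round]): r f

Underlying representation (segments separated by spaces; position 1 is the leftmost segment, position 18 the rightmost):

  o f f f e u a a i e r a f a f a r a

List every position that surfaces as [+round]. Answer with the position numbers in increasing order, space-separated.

From /o/ at 1 leftward: word edge.
From /u/ at 6 leftward: 5 /e/ → [+round]; 4 /f/ transparent; 3 /f/ transparent; 2 /f/ transparent; 1 /o/ is itself a trigger — this domain ends here.
Targets with no active source: positions 7 8 9 10 12 14 16 18 stay [-round].

1 5 6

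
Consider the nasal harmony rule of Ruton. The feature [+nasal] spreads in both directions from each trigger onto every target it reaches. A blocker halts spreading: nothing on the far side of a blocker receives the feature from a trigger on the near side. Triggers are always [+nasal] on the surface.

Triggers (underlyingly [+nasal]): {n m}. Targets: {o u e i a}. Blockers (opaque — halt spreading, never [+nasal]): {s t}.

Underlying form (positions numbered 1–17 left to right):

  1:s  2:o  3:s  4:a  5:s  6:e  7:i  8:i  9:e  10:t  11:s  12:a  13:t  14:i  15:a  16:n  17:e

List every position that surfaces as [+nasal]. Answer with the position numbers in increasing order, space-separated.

14 15 16 17

From /n/ at 16 rightward: 17 /e/ → [+nasal]; word edge.
From /n/ at 16 leftward: 15 /a/ → [+nasal]; 14 /i/ → [+nasal]; 13 /t/ blocks.
Targets with no active source: positions 2 4 6 7 8 9 12 stay [-nasal].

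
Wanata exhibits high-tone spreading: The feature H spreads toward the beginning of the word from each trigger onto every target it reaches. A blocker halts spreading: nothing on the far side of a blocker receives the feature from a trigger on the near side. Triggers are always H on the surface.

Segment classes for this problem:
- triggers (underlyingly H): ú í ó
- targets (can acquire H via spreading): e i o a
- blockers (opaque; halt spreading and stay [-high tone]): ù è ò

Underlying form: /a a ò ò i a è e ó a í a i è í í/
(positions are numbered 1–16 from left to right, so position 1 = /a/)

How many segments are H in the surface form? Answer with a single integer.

6

From /ó/ at 9 leftward: 8 /e/ → H; 7 /è/ blocks.
From /í/ at 11 leftward: 10 /a/ → H; 9 /ó/ is itself a trigger — this domain ends here.
From /í/ at 15 leftward: 14 /è/ blocks.
From /í/ at 16 leftward: 15 /í/ is itself a trigger — this domain ends here.
Targets with no active source: positions 1 2 5 6 12 13 stay [-high tone].
H positions on the surface: 8 9 10 11 15 16.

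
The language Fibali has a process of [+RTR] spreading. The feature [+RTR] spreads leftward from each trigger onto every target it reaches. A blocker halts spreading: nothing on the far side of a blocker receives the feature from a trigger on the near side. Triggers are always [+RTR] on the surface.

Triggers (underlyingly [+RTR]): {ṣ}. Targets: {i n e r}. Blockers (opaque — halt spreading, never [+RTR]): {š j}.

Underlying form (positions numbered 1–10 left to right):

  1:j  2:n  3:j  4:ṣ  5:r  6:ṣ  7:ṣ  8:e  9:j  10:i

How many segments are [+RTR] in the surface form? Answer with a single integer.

4

From /ṣ/ at 4 leftward: 3 /j/ blocks.
From /ṣ/ at 6 leftward: 5 /r/ → [+RTR]; 4 /ṣ/ is itself a trigger — this domain ends here.
From /ṣ/ at 7 leftward: 6 /ṣ/ is itself a trigger — this domain ends here.
Targets with no active source: positions 2 8 10 stay [-emphatic].
[+RTR] positions on the surface: 4 5 6 7.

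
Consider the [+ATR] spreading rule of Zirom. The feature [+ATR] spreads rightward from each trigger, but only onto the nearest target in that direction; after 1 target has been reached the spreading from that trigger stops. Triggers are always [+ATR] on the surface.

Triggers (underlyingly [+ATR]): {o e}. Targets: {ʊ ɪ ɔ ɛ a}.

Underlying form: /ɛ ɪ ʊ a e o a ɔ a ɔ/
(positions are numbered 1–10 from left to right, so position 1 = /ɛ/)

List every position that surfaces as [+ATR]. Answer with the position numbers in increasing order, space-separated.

5 6 7

From /e/ at 5 rightward: 6 /o/ is itself a trigger — this domain ends here.
From /o/ at 6 rightward: 7 /a/ → [+ATR]; bound reached.
Targets with no active source: positions 1 2 3 4 8 9 10 stay [-ATR].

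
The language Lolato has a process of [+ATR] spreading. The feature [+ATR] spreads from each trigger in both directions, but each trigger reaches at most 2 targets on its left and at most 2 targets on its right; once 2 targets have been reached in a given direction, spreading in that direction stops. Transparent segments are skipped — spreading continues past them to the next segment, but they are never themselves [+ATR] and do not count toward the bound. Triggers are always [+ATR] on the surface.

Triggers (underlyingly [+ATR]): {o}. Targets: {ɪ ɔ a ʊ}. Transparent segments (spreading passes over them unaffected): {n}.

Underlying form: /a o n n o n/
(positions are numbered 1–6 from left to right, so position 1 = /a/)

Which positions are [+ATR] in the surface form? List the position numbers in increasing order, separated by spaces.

1 2 5

From /o/ at 2 rightward: 3 /n/ transparent; 4 /n/ transparent; 5 /o/ is itself a trigger — this domain ends here.
From /o/ at 2 leftward: 1 /a/ → [+ATR]; word edge.
From /o/ at 5 rightward: 6 /n/ transparent; word edge.
From /o/ at 5 leftward: 4 /n/ transparent; 3 /n/ transparent; 2 /o/ is itself a trigger — this domain ends here.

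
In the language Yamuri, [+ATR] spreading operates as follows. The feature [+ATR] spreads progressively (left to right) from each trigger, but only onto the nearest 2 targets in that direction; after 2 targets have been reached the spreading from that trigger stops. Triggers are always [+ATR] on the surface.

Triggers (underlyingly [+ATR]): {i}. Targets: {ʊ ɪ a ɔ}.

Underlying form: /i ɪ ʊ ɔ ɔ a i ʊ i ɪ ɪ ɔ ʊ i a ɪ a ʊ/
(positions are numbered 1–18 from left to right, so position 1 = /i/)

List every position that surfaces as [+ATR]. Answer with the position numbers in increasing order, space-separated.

1 2 3 7 8 9 10 11 14 15 16

From /i/ at 1 rightward: 2 /ɪ/ → [+ATR]; 3 /ʊ/ → [+ATR]; bound reached.
From /i/ at 7 rightward: 8 /ʊ/ → [+ATR]; 9 /i/ is itself a trigger — this domain ends here.
From /i/ at 9 rightward: 10 /ɪ/ → [+ATR]; 11 /ɪ/ → [+ATR]; bound reached.
From /i/ at 14 rightward: 15 /a/ → [+ATR]; 16 /ɪ/ → [+ATR]; bound reached.
Targets with no active source: positions 4 5 6 12 13 17 18 stay [-ATR].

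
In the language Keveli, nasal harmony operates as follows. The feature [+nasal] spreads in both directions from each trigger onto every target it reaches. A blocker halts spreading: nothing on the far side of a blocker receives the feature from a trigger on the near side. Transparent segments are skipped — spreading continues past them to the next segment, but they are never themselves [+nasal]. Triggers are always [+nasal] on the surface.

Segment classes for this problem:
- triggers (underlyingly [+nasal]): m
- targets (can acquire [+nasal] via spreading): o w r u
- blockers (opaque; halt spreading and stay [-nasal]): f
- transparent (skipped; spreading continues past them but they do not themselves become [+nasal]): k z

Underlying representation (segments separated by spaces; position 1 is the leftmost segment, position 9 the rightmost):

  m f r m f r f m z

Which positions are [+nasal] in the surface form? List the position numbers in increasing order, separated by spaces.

From /m/ at 1 rightward: 2 /f/ blocks.
From /m/ at 1 leftward: word edge.
From /m/ at 4 rightward: 5 /f/ blocks.
From /m/ at 4 leftward: 3 /r/ → [+nasal]; 2 /f/ blocks.
From /m/ at 8 rightward: 9 /z/ transparent; word edge.
From /m/ at 8 leftward: 7 /f/ blocks.
Target with no active source: position 6 stays [-nasal].

1 3 4 8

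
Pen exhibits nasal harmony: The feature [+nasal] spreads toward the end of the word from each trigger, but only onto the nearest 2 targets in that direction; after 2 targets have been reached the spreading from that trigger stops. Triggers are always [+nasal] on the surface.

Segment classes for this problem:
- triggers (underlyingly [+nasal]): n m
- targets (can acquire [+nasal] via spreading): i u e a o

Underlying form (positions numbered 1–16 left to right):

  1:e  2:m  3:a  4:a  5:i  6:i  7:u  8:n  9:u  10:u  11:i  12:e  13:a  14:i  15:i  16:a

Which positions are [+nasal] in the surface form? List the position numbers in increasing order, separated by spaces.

2 3 4 8 9 10

From /m/ at 2 rightward: 3 /a/ → [+nasal]; 4 /a/ → [+nasal]; bound reached.
From /n/ at 8 rightward: 9 /u/ → [+nasal]; 10 /u/ → [+nasal]; bound reached.
Targets with no active source: positions 1 5 6 7 11 12 13 14 15 16 stay [-nasal].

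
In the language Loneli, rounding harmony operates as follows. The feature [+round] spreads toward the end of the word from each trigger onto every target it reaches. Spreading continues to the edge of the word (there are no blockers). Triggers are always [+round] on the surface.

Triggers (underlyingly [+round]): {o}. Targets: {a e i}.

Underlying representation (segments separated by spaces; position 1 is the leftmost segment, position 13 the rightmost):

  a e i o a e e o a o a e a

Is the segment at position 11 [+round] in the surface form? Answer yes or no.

From /o/ at 4 rightward: 5 /a/ → [+round]; 6 /e/ → [+round]; 7 /e/ → [+round]; 8 /o/ is itself a trigger — this domain ends here.
From /o/ at 8 rightward: 9 /a/ → [+round]; 10 /o/ is itself a trigger — this domain ends here.
From /o/ at 10 rightward: 11 /a/ → [+round]; 12 /e/ → [+round]; 13 /a/ → [+round]; word edge.
Targets with no active source: positions 1 2 3 stay [-round].
[+round] positions on the surface: 4 5 6 7 8 9 10 11 12 13.

yes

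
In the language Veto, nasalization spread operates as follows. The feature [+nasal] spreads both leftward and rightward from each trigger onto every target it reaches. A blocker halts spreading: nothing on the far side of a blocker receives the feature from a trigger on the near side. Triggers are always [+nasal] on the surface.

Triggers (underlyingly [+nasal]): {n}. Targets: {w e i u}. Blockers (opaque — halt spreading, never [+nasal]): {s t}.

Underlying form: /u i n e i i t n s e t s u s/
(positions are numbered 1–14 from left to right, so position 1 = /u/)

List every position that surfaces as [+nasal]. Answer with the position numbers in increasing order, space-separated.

From /n/ at 3 rightward: 4 /e/ → [+nasal]; 5 /i/ → [+nasal]; 6 /i/ → [+nasal]; 7 /t/ blocks.
From /n/ at 3 leftward: 2 /i/ → [+nasal]; 1 /u/ → [+nasal]; word edge.
From /n/ at 8 rightward: 9 /s/ blocks.
From /n/ at 8 leftward: 7 /t/ blocks.
Targets with no active source: positions 10 13 stay [-nasal].

1 2 3 4 5 6 8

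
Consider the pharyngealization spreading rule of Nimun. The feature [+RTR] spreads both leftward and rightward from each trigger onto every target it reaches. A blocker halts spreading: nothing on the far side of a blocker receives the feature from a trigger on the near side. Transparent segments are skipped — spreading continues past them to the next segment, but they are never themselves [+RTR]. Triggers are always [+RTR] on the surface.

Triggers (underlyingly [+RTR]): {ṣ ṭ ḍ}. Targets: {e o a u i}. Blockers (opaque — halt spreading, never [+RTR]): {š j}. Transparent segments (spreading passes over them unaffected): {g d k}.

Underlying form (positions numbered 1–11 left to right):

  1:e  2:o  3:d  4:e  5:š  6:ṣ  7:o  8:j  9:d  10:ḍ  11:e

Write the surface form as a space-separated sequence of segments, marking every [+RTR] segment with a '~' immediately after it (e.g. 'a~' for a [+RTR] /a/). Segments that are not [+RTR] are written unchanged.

e o d e š ṣ~ o~ j d ḍ~ e~

From /ṣ/ at 6 rightward: 7 /o/ → [+RTR]; 8 /j/ blocks.
From /ṣ/ at 6 leftward: 5 /š/ blocks.
From /ḍ/ at 10 rightward: 11 /e/ → [+RTR]; word edge.
From /ḍ/ at 10 leftward: 9 /d/ transparent; 8 /j/ blocks.
Targets with no active source: positions 1 2 4 stay [-emphatic].
[+RTR] positions on the surface: 6 7 10 11.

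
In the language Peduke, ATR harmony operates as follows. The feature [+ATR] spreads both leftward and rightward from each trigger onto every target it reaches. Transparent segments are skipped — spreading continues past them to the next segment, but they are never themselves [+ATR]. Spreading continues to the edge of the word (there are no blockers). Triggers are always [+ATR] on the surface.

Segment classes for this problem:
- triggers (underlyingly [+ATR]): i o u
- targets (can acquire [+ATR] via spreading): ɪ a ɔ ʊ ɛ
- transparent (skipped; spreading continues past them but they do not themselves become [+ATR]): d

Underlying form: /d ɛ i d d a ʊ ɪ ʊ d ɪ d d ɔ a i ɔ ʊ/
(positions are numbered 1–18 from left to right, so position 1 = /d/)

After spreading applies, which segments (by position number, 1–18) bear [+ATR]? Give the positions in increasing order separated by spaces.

From /i/ at 3 rightward: 4 /d/ transparent; 5 /d/ transparent; 6 /a/ → [+ATR]; 7 /ʊ/ → [+ATR]; 8 /ɪ/ → [+ATR]; 9 /ʊ/ → [+ATR]; 10 /d/ transparent; 11 /ɪ/ → [+ATR]; 12 /d/ transparent; 13 /d/ transparent; 14 /ɔ/ → [+ATR]; 15 /a/ → [+ATR]; 16 /i/ is itself a trigger — this domain ends here.
From /i/ at 3 leftward: 2 /ɛ/ → [+ATR]; 1 /d/ transparent; word edge.
From /i/ at 16 rightward: 17 /ɔ/ → [+ATR]; 18 /ʊ/ → [+ATR]; word edge.
From /i/ at 16 leftward: 15 /a/ → [+ATR]; 14 /ɔ/ → [+ATR]; 13 /d/ transparent; 12 /d/ transparent; 11 /ɪ/ → [+ATR]; 10 /d/ transparent; 9 /ʊ/ → [+ATR]; 8 /ɪ/ → [+ATR]; 7 /ʊ/ → [+ATR]; 6 /a/ → [+ATR]; 5 /d/ transparent; 4 /d/ transparent; 3 /i/ is itself a trigger — this domain ends here.

2 3 6 7 8 9 11 14 15 16 17 18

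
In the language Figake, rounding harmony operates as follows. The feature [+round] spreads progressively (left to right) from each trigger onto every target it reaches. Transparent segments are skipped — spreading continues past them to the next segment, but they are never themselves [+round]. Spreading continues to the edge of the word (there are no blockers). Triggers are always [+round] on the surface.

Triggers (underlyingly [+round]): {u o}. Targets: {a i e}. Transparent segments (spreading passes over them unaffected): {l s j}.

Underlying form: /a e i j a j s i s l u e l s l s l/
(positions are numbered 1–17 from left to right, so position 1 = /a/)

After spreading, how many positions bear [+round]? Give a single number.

2

From /u/ at 11 rightward: 12 /e/ → [+round]; 13 /l/ transparent; 14 /s/ transparent; 15 /l/ transparent; 16 /s/ transparent; 17 /l/ transparent; word edge.
Targets with no active source: positions 1 2 3 5 8 stay [-round].
[+round] positions on the surface: 11 12.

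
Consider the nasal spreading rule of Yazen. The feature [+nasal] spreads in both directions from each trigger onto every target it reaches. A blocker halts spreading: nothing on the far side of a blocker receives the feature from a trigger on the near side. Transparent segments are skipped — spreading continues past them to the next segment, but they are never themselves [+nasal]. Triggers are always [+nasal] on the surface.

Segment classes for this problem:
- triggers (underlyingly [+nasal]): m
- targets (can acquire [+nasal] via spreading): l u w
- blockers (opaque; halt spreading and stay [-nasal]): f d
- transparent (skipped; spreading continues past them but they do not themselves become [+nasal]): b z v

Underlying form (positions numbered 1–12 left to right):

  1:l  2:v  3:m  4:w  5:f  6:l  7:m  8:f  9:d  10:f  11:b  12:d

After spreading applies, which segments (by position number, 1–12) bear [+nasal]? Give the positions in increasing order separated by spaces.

From /m/ at 3 rightward: 4 /w/ → [+nasal]; 5 /f/ blocks.
From /m/ at 3 leftward: 2 /v/ transparent; 1 /l/ → [+nasal]; word edge.
From /m/ at 7 rightward: 8 /f/ blocks.
From /m/ at 7 leftward: 6 /l/ → [+nasal]; 5 /f/ blocks.

1 3 4 6 7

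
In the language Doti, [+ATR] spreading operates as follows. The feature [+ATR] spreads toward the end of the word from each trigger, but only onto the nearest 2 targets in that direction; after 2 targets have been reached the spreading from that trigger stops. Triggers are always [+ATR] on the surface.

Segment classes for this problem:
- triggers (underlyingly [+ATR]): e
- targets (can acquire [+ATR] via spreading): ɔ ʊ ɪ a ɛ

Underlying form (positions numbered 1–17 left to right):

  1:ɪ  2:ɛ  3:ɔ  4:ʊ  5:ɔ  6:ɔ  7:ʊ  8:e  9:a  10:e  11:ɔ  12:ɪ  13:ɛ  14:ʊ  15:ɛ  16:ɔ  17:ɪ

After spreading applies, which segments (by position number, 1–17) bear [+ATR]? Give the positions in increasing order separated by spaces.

From /e/ at 8 rightward: 9 /a/ → [+ATR]; 10 /e/ is itself a trigger — this domain ends here.
From /e/ at 10 rightward: 11 /ɔ/ → [+ATR]; 12 /ɪ/ → [+ATR]; bound reached.
Targets with no active source: positions 1 2 3 4 5 6 7 13 14 15 16 17 stay [-ATR].

8 9 10 11 12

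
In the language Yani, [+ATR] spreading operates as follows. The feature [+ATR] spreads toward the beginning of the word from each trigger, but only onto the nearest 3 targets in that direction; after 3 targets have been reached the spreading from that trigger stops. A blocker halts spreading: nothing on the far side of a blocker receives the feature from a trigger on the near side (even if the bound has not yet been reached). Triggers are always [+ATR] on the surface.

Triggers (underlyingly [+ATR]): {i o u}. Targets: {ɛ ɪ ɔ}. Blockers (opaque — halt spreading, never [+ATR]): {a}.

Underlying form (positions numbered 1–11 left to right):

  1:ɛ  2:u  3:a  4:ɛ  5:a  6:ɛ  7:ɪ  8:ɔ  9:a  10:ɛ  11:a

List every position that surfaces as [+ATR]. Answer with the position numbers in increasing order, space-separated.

1 2

From /u/ at 2 leftward: 1 /ɛ/ → [+ATR]; word edge.
Targets with no active source: positions 4 6 7 8 10 stay [-ATR].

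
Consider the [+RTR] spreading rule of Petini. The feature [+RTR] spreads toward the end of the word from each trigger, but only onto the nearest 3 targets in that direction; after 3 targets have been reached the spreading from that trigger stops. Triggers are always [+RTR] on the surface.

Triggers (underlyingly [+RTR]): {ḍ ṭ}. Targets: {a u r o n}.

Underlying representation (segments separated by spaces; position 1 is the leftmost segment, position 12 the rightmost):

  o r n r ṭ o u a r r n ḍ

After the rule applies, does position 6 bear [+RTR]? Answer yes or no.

From /ṭ/ at 5 rightward: 6 /o/ → [+RTR]; 7 /u/ → [+RTR]; 8 /a/ → [+RTR]; bound reached.
From /ḍ/ at 12 rightward: word edge.
Targets with no active source: positions 1 2 3 4 9 10 11 stay [-emphatic].
[+RTR] positions on the surface: 5 6 7 8 12.

yes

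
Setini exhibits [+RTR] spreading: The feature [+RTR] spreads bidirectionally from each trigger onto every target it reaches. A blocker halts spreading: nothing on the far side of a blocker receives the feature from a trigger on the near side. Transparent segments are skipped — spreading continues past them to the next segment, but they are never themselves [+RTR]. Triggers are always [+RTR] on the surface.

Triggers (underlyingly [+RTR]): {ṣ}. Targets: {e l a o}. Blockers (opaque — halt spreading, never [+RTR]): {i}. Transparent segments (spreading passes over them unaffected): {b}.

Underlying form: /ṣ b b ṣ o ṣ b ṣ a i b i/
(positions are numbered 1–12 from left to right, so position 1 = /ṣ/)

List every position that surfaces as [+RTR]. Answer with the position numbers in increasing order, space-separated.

From /ṣ/ at 1 rightward: 2 /b/ transparent; 3 /b/ transparent; 4 /ṣ/ is itself a trigger — this domain ends here.
From /ṣ/ at 1 leftward: word edge.
From /ṣ/ at 4 rightward: 5 /o/ → [+RTR]; 6 /ṣ/ is itself a trigger — this domain ends here.
From /ṣ/ at 4 leftward: 3 /b/ transparent; 2 /b/ transparent; 1 /ṣ/ is itself a trigger — this domain ends here.
From /ṣ/ at 6 rightward: 7 /b/ transparent; 8 /ṣ/ is itself a trigger — this domain ends here.
From /ṣ/ at 6 leftward: 5 /o/ → [+RTR]; 4 /ṣ/ is itself a trigger — this domain ends here.
From /ṣ/ at 8 rightward: 9 /a/ → [+RTR]; 10 /i/ blocks.
From /ṣ/ at 8 leftward: 7 /b/ transparent; 6 /ṣ/ is itself a trigger — this domain ends here.

1 4 5 6 8 9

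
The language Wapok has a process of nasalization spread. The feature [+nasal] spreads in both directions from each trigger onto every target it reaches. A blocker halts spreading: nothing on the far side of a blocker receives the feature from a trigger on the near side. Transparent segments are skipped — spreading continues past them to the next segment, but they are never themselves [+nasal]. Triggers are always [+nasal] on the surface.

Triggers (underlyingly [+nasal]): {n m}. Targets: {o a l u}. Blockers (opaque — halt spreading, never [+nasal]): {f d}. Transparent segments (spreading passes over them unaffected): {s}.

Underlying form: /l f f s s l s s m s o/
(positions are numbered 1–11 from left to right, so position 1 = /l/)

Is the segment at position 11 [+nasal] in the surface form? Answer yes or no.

From /m/ at 9 rightward: 10 /s/ transparent; 11 /o/ → [+nasal]; word edge.
From /m/ at 9 leftward: 8 /s/ transparent; 7 /s/ transparent; 6 /l/ → [+nasal]; 5 /s/ transparent; 4 /s/ transparent; 3 /f/ blocks.
Target with no active source: position 1 stays [-nasal].
[+nasal] positions on the surface: 6 9 11.

yes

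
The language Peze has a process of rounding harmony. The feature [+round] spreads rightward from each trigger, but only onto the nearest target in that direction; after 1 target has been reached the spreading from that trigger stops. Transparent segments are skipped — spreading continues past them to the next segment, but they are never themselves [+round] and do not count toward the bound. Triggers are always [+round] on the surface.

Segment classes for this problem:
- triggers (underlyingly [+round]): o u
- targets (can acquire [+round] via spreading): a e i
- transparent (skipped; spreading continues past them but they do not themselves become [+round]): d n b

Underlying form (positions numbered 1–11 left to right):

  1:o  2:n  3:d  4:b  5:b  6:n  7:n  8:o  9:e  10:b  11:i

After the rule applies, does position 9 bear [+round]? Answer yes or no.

From /o/ at 1 rightward: 2 /n/ transparent; 3 /d/ transparent; 4 /b/ transparent; 5 /b/ transparent; 6 /n/ transparent; 7 /n/ transparent; 8 /o/ is itself a trigger — this domain ends here.
From /o/ at 8 rightward: 9 /e/ → [+round]; bound reached.
Target with no active source: position 11 stays [-round].
[+round] positions on the surface: 1 8 9.

yes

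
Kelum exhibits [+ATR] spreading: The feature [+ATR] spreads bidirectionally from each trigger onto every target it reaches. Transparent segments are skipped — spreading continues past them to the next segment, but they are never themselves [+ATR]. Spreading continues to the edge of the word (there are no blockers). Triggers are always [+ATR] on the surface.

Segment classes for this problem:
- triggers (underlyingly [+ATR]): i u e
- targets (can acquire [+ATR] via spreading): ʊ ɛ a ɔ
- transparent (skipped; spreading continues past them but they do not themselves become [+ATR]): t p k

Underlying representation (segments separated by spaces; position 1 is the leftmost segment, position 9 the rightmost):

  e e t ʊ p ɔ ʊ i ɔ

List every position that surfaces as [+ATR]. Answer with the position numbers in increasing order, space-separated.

1 2 4 6 7 8 9

From /e/ at 1 rightward: 2 /e/ is itself a trigger — this domain ends here.
From /e/ at 1 leftward: word edge.
From /e/ at 2 rightward: 3 /t/ transparent; 4 /ʊ/ → [+ATR]; 5 /p/ transparent; 6 /ɔ/ → [+ATR]; 7 /ʊ/ → [+ATR]; 8 /i/ is itself a trigger — this domain ends here.
From /e/ at 2 leftward: 1 /e/ is itself a trigger — this domain ends here.
From /i/ at 8 rightward: 9 /ɔ/ → [+ATR]; word edge.
From /i/ at 8 leftward: 7 /ʊ/ → [+ATR]; 6 /ɔ/ → [+ATR]; 5 /p/ transparent; 4 /ʊ/ → [+ATR]; 3 /t/ transparent; 2 /e/ is itself a trigger — this domain ends here.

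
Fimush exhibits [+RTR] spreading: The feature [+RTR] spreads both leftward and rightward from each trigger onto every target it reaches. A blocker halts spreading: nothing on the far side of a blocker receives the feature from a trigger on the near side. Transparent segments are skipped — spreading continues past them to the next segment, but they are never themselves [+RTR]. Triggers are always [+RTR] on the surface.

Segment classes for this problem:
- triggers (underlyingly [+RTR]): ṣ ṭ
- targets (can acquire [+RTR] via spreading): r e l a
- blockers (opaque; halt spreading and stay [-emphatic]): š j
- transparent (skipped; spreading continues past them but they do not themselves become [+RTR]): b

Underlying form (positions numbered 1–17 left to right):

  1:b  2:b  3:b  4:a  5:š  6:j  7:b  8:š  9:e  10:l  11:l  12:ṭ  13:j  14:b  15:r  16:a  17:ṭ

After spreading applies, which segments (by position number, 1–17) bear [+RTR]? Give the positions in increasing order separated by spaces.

9 10 11 12 15 16 17

From /ṭ/ at 12 rightward: 13 /j/ blocks.
From /ṭ/ at 12 leftward: 11 /l/ → [+RTR]; 10 /l/ → [+RTR]; 9 /e/ → [+RTR]; 8 /š/ blocks.
From /ṭ/ at 17 rightward: word edge.
From /ṭ/ at 17 leftward: 16 /a/ → [+RTR]; 15 /r/ → [+RTR]; 14 /b/ transparent; 13 /j/ blocks.
Target with no active source: position 4 stays [-emphatic].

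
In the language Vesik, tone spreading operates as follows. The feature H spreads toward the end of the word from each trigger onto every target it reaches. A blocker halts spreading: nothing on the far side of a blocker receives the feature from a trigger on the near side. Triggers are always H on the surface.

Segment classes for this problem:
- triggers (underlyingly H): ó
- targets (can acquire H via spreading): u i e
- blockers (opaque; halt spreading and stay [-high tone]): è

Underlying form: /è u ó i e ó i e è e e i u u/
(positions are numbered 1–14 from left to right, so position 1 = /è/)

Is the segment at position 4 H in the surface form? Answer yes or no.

yes

From /ó/ at 3 rightward: 4 /i/ → H; 5 /e/ → H; 6 /ó/ is itself a trigger — this domain ends here.
From /ó/ at 6 rightward: 7 /i/ → H; 8 /e/ → H; 9 /è/ blocks.
Targets with no active source: positions 2 10 11 12 13 14 stay [-high tone].
H positions on the surface: 3 4 5 6 7 8.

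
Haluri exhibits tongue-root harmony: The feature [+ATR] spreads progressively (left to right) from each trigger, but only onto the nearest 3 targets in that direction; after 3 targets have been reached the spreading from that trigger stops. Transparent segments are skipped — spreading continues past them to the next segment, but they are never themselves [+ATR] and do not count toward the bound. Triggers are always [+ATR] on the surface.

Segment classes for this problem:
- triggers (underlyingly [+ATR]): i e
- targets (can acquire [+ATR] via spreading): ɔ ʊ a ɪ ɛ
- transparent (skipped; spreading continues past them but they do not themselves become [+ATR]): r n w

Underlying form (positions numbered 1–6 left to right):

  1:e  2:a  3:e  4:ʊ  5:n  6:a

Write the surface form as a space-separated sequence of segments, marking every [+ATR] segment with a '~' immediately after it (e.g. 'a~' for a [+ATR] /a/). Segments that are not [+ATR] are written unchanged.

From /e/ at 1 rightward: 2 /a/ → [+ATR]; 3 /e/ is itself a trigger — this domain ends here.
From /e/ at 3 rightward: 4 /ʊ/ → [+ATR]; 5 /n/ transparent; 6 /a/ → [+ATR]; word edge.
[+ATR] positions on the surface: 1 2 3 4 6.

e~ a~ e~ ʊ~ n a~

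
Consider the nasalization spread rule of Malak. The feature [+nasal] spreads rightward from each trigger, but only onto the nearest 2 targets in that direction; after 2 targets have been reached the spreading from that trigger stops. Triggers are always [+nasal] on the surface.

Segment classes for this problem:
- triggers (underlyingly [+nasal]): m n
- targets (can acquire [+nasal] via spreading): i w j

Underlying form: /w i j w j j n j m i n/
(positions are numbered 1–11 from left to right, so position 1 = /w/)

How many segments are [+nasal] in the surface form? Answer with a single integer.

5

From /n/ at 7 rightward: 8 /j/ → [+nasal]; 9 /m/ is itself a trigger — this domain ends here.
From /m/ at 9 rightward: 10 /i/ → [+nasal]; 11 /n/ is itself a trigger — this domain ends here.
From /n/ at 11 rightward: word edge.
Targets with no active source: positions 1 2 3 4 5 6 stay [-nasal].
[+nasal] positions on the surface: 7 8 9 10 11.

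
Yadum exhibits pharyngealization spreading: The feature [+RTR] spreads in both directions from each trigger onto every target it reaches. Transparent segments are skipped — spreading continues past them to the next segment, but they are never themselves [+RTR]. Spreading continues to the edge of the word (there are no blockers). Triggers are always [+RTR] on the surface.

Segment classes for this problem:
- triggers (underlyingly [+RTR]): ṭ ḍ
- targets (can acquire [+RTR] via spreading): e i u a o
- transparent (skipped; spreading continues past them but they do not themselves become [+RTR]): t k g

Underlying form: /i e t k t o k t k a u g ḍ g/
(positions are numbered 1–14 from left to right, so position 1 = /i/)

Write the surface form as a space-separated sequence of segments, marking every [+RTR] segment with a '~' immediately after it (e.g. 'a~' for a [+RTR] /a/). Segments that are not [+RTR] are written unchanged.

i~ e~ t k t o~ k t k a~ u~ g ḍ~ g

From /ḍ/ at 13 rightward: 14 /g/ transparent; word edge.
From /ḍ/ at 13 leftward: 12 /g/ transparent; 11 /u/ → [+RTR]; 10 /a/ → [+RTR]; 9 /k/ transparent; 8 /t/ transparent; 7 /k/ transparent; 6 /o/ → [+RTR]; 5 /t/ transparent; 4 /k/ transparent; 3 /t/ transparent; 2 /e/ → [+RTR]; 1 /i/ → [+RTR]; word edge.
[+RTR] positions on the surface: 1 2 6 10 11 13.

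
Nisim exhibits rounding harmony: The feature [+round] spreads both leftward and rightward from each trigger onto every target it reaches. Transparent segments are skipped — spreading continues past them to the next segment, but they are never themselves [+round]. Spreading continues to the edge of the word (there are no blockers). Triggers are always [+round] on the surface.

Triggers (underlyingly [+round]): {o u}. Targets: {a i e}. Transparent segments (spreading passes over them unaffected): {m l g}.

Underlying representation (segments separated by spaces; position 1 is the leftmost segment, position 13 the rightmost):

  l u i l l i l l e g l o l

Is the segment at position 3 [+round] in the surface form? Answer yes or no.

From /u/ at 2 rightward: 3 /i/ → [+round]; 4 /l/ transparent; 5 /l/ transparent; 6 /i/ → [+round]; 7 /l/ transparent; 8 /l/ transparent; 9 /e/ → [+round]; 10 /g/ transparent; 11 /l/ transparent; 12 /o/ is itself a trigger — this domain ends here.
From /u/ at 2 leftward: 1 /l/ transparent; word edge.
From /o/ at 12 rightward: 13 /l/ transparent; word edge.
From /o/ at 12 leftward: 11 /l/ transparent; 10 /g/ transparent; 9 /e/ → [+round]; 8 /l/ transparent; 7 /l/ transparent; 6 /i/ → [+round]; 5 /l/ transparent; 4 /l/ transparent; 3 /i/ → [+round]; 2 /u/ is itself a trigger — this domain ends here.
[+round] positions on the surface: 2 3 6 9 12.

yes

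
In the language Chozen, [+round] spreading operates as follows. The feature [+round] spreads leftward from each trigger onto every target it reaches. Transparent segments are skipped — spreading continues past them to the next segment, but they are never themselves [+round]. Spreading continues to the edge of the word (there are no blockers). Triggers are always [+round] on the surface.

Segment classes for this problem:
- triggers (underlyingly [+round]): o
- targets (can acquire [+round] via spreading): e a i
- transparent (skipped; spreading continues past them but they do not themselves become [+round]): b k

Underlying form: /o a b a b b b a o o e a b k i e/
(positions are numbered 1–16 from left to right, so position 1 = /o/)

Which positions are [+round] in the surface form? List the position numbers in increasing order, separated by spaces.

From /o/ at 1 leftward: word edge.
From /o/ at 9 leftward: 8 /a/ → [+round]; 7 /b/ transparent; 6 /b/ transparent; 5 /b/ transparent; 4 /a/ → [+round]; 3 /b/ transparent; 2 /a/ → [+round]; 1 /o/ is itself a trigger — this domain ends here.
From /o/ at 10 leftward: 9 /o/ is itself a trigger — this domain ends here.
Targets with no active source: positions 11 12 15 16 stay [-round].

1 2 4 8 9 10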